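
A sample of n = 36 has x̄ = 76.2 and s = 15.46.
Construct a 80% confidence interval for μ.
(72.83, 79.57)

t-interval (σ unknown):
df = n - 1 = 35
t* = 1.306 for 80% confidence

Margin of error = t* · s/√n = 1.306 · 15.46/√36 = 3.37

CI: (72.83, 79.57)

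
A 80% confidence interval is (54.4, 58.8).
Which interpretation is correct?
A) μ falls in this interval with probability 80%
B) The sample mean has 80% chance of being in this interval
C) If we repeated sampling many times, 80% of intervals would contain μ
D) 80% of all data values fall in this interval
C

A) Wrong — μ is fixed; the randomness lives in the interval, not in μ.
B) Wrong — x̄ is observed and sits in the interval by construction.
C) Correct — this is the frequentist long-run coverage interpretation.
D) Wrong — a CI is about the parameter μ, not individual data values.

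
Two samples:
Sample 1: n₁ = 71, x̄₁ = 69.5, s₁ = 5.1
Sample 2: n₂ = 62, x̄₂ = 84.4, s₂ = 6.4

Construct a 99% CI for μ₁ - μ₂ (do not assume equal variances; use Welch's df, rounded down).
(-17.55, -12.25)

Difference: x̄₁ - x̄₂ = -14.90
SE = √(s₁²/n₁ + s₂²/n₂) = √(5.1²/71 + 6.4²/62) = 1.0134
df = 116.26 → 116 (Welch–Satterthwaite, rounded down)
t* = 2.619

CI: -14.90 ± 2.619 · 1.0134 = -14.90 ± 2.65 = (-17.55, -12.25)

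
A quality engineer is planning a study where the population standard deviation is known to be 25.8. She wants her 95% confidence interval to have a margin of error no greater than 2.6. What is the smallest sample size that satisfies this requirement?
n ≥ 379

For margin E ≤ 2.6:
n ≥ (z* · σ / E)²
n ≥ (1.960 · 25.8 / 2.6)²
n ≥ 378.27

Minimum n = 379 (rounding up)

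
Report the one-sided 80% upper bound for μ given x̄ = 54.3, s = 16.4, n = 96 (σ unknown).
μ ≤ 55.71

Upper bound (one-sided):
t* = 0.845 (one-sided for 80%)
Upper bound = x̄ + t* · s/√n = 54.3 + 0.845 · 16.4/√96 = 55.71

We are 80% confident that μ ≤ 55.71.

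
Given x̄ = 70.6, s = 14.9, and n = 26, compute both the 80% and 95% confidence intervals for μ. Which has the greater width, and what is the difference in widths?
95% CI is wider by 4.35

df = 25
80% CI: t* = 1.316, (66.75, 74.45), width = 2 · t* · s/√n = 7.69
95% CI: t* = 2.060, (64.58, 76.62), width = 2 · t* · s/√n = 12.04

The 95% CI is wider by 12.04 - 7.69 = 4.35.
Higher confidence requires a wider interval.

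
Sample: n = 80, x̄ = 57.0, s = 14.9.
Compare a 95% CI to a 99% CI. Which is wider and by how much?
99% CI is wider by 2.17

df = 79
95% CI: t* = 1.990, (53.68, 60.32), width = 2 · t* · s/√n = 6.63
99% CI: t* = 2.640, (52.60, 61.40), width = 2 · t* · s/√n = 8.80

The 99% CI is wider by 8.80 - 6.63 = 2.17.
Higher confidence requires a wider interval.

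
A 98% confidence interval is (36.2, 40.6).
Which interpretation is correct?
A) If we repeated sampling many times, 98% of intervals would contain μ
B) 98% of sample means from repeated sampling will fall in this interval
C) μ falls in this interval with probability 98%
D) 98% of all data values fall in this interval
A

A) Correct — this is the frequentist long-run coverage interpretation.
B) Wrong — coverage applies to intervals containing μ, not to future x̄ values.
C) Wrong — μ is fixed; the randomness lives in the interval, not in μ.
D) Wrong — a CI is about the parameter μ, not individual data values.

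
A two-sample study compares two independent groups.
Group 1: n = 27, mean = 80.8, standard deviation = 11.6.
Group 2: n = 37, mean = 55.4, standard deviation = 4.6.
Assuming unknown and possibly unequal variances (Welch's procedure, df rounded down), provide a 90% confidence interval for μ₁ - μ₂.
(21.41, 29.39)

Difference: x̄₁ - x̄₂ = 25.40
SE = √(s₁²/n₁ + s₂²/n₂) = √(11.6²/27 + 4.6²/37) = 2.3570
df = 32.01 → 32 (Welch–Satterthwaite, rounded down)
t* = 1.694

CI: 25.40 ± 1.694 · 2.3570 = 25.40 ± 3.99 = (21.41, 29.39)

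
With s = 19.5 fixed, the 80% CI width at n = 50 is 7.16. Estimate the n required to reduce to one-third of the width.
n ≈ 450

CI width ∝ 1/√n
To reduce width by factor 3, need √n to grow by 3 → need 3² = 9 times as many samples.

Current: n = 50, width = 7.16
New: n = 450, width ≈ 2.36

Width reduced by factor of 7.16/2.36 = 3.03.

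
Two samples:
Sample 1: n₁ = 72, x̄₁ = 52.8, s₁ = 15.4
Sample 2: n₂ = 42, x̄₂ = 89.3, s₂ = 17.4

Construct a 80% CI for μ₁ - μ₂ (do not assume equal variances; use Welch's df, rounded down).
(-40.69, -32.31)

Difference: x̄₁ - x̄₂ = -36.50
SE = √(s₁²/n₁ + s₂²/n₂) = √(15.4²/72 + 17.4²/42) = 3.2407
df = 77.67 → 77 (Welch–Satterthwaite, rounded down)
t* = 1.293

CI: -36.50 ± 1.293 · 3.2407 = -36.50 ± 4.19 = (-40.69, -32.31)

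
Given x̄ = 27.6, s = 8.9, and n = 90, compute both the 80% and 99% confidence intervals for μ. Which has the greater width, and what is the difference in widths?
99% CI is wider by 2.52

df = 89
80% CI: t* = 1.291, (26.39, 28.81), width = 2 · t* · s/√n = 2.42
99% CI: t* = 2.632, (25.13, 30.07), width = 2 · t* · s/√n = 4.94

The 99% CI is wider by 4.94 - 2.42 = 2.52.
Higher confidence requires a wider interval.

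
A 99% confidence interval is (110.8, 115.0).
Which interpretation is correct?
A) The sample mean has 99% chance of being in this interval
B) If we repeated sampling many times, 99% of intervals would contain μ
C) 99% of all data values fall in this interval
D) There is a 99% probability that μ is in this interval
B

A) Wrong — x̄ is observed and sits in the interval by construction.
B) Correct — this is the frequentist long-run coverage interpretation.
C) Wrong — a CI is about the parameter μ, not individual data values.
D) Wrong — μ is fixed; the randomness lives in the interval, not in μ.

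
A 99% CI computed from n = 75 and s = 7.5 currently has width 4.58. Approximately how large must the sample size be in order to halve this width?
n ≈ 300

CI width ∝ 1/√n
To reduce width by factor 2, need √n to grow by 2 → need 2² = 4 times as many samples.

Current: n = 75, width = 4.58
New: n = 300, width ≈ 2.24

Width reduced by factor of 4.58/2.24 = 2.04.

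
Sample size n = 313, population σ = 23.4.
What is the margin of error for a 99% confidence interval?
Margin of error = 3.41

Margin of error = z* · σ/√n
= 2.576 · 23.4/√313
= 2.576 · 23.4/17.6918
= 3.41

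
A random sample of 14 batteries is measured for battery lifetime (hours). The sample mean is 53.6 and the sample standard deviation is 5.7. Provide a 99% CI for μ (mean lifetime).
(49.01, 58.19)

t-interval (σ unknown):
df = n - 1 = 13
t* = 3.012 for 99% confidence

Margin of error = t* · s/√n = 3.012 · 5.7/√14 = 4.59

CI: (49.01, 58.19)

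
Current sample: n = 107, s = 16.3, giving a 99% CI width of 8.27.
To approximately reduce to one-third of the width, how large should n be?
n ≈ 963

CI width ∝ 1/√n
To reduce width by factor 3, need √n to grow by 3 → need 3² = 9 times as many samples.

Current: n = 107, width = 8.27
New: n = 963, width ≈ 2.71

Width reduced by factor of 8.27/2.71 = 3.05.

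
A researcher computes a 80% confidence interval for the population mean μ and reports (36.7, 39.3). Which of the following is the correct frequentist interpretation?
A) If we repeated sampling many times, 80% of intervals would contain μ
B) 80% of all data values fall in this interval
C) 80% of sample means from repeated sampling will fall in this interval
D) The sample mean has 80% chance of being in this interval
A

A) Correct — this is the frequentist long-run coverage interpretation.
B) Wrong — a CI is about the parameter μ, not individual data values.
C) Wrong — coverage applies to intervals containing μ, not to future x̄ values.
D) Wrong — x̄ is observed and sits in the interval by construction.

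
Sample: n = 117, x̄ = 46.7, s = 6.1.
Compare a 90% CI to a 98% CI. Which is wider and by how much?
98% CI is wider by 0.79

df = 116
90% CI: t* = 1.658, (45.76, 47.64), width = 2 · t* · s/√n = 1.87
98% CI: t* = 2.359, (45.37, 48.03), width = 2 · t* · s/√n = 2.66

The 98% CI is wider by 2.66 - 1.87 = 0.79.
Higher confidence requires a wider interval.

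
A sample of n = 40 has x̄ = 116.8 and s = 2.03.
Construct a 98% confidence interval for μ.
(116.02, 117.58)

t-interval (σ unknown):
df = n - 1 = 39
t* = 2.426 for 98% confidence

Margin of error = t* · s/√n = 2.426 · 2.03/√40 = 0.78

CI: (116.02, 117.58)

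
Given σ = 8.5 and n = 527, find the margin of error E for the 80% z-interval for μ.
Margin of error = 0.47

Margin of error = z* · σ/√n
= 1.282 · 8.5/√527
= 1.282 · 8.5/22.9565
= 0.47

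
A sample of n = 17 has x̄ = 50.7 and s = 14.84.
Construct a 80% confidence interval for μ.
(45.89, 55.51)

t-interval (σ unknown):
df = n - 1 = 16
t* = 1.337 for 80% confidence

Margin of error = t* · s/√n = 1.337 · 14.84/√17 = 4.81

CI: (45.89, 55.51)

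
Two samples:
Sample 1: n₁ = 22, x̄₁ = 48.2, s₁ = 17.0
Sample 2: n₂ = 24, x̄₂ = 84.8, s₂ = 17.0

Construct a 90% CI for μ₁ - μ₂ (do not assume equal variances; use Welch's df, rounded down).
(-45.03, -28.17)

Difference: x̄₁ - x̄₂ = -36.60
SE = √(s₁²/n₁ + s₂²/n₂) = √(17.0²/22 + 17.0²/24) = 5.0178
df = 43.65 → 43 (Welch–Satterthwaite, rounded down)
t* = 1.681

CI: -36.60 ± 1.681 · 5.0178 = -36.60 ± 8.43 = (-45.03, -28.17)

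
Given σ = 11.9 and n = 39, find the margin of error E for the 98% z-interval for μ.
Margin of error = 4.43

Margin of error = z* · σ/√n
= 2.326 · 11.9/√39
= 2.326 · 11.9/6.2450
= 4.43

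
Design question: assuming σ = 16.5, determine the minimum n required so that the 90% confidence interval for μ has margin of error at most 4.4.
n ≥ 39

For margin E ≤ 4.4:
n ≥ (z* · σ / E)²
n ≥ (1.645 · 16.5 / 4.4)²
n ≥ 38.05

Minimum n = 39 (rounding up)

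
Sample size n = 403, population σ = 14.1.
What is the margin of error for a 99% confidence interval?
Margin of error = 1.81

Margin of error = z* · σ/√n
= 2.576 · 14.1/√403
= 2.576 · 14.1/20.0749
= 1.81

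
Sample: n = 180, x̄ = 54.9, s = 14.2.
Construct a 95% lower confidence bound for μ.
μ ≥ 53.15

Lower bound (one-sided):
t* = 1.653 (one-sided for 95%)
Lower bound = x̄ - t* · s/√n = 54.9 - 1.653 · 14.2/√180 = 53.15

We are 95% confident that μ ≥ 53.15.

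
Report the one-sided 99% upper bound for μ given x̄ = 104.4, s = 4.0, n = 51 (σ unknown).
μ ≤ 105.75

Upper bound (one-sided):
t* = 2.403 (one-sided for 99%)
Upper bound = x̄ + t* · s/√n = 104.4 + 2.403 · 4.0/√51 = 105.75

We are 99% confident that μ ≤ 105.75.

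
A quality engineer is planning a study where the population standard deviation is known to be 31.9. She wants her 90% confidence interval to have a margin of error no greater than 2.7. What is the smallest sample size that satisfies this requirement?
n ≥ 378

For margin E ≤ 2.7:
n ≥ (z* · σ / E)²
n ≥ (1.645 · 31.9 / 2.7)²
n ≥ 377.73

Minimum n = 378 (rounding up)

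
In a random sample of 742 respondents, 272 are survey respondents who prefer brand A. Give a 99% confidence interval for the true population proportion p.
(0.321, 0.412)

Proportion CI:
p̂ = 272/742 = 0.36658
SE = √(p̂(1-p̂)/n) = √(0.36658 · 0.63342 / 742) = 0.01769

z* = 2.576
Margin = z* · SE = 2.576 · 0.01769 = 0.0456

CI: 0.36658 ± 0.0456 = (0.321, 0.412)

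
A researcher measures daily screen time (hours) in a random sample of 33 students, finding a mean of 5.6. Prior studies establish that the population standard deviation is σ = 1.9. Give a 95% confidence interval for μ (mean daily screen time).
(4.95, 6.25)

z-interval (σ known):
z* = 1.960 for 95% confidence

Margin of error = z* · σ/√n = 1.960 · 1.9/√33 = 0.65

CI: (5.6 - 0.65, 5.6 + 0.65) = (4.95, 6.25)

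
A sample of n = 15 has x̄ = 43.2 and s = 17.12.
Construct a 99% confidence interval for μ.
(30.04, 56.36)

t-interval (σ unknown):
df = n - 1 = 14
t* = 2.977 for 99% confidence

Margin of error = t* · s/√n = 2.977 · 17.12/√15 = 13.16

CI: (30.04, 56.36)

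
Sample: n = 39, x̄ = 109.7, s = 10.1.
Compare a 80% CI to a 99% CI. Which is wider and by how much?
99% CI is wider by 4.55

df = 38
80% CI: t* = 1.304, (107.59, 111.81), width = 2 · t* · s/√n = 4.22
99% CI: t* = 2.712, (105.31, 114.09), width = 2 · t* · s/√n = 8.77

The 99% CI is wider by 8.77 - 4.22 = 4.55.
Higher confidence requires a wider interval.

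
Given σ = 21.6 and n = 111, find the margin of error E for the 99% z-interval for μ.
Margin of error = 5.28

Margin of error = z* · σ/√n
= 2.576 · 21.6/√111
= 2.576 · 21.6/10.5357
= 5.28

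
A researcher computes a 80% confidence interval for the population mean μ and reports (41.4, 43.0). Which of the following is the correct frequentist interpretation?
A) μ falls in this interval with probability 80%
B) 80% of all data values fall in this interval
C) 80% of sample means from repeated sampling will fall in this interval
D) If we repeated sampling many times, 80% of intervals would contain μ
D

A) Wrong — μ is fixed; the randomness lives in the interval, not in μ.
B) Wrong — a CI is about the parameter μ, not individual data values.
C) Wrong — coverage applies to intervals containing μ, not to future x̄ values.
D) Correct — this is the frequentist long-run coverage interpretation.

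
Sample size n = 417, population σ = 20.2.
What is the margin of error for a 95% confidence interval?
Margin of error = 1.94

Margin of error = z* · σ/√n
= 1.960 · 20.2/√417
= 1.960 · 20.2/20.4206
= 1.94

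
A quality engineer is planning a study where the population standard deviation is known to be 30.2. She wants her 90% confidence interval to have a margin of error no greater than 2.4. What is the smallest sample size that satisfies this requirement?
n ≥ 429

For margin E ≤ 2.4:
n ≥ (z* · σ / E)²
n ≥ (1.645 · 30.2 / 2.4)²
n ≥ 428.47

Minimum n = 429 (rounding up)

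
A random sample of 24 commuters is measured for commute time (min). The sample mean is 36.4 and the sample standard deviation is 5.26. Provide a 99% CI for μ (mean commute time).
(33.39, 39.41)

t-interval (σ unknown):
df = n - 1 = 23
t* = 2.807 for 99% confidence

Margin of error = t* · s/√n = 2.807 · 5.26/√24 = 3.01

CI: (33.39, 39.41)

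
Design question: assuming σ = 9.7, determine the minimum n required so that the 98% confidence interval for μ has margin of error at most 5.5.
n ≥ 17

For margin E ≤ 5.5:
n ≥ (z* · σ / E)²
n ≥ (2.326 · 9.7 / 5.5)²
n ≥ 16.83

Minimum n = 17 (rounding up)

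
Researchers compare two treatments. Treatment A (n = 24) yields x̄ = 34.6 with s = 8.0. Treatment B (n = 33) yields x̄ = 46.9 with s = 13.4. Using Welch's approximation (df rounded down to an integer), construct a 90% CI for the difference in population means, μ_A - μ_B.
(-17.07, -7.53)

Difference: x̄₁ - x̄₂ = -12.30
SE = √(s₁²/n₁ + s₂²/n₂) = √(8.0²/24 + 13.4²/33) = 2.8474
df = 53.26 → 53 (Welch–Satterthwaite, rounded down)
t* = 1.674

CI: -12.30 ± 1.674 · 2.8474 = -12.30 ± 4.77 = (-17.07, -7.53)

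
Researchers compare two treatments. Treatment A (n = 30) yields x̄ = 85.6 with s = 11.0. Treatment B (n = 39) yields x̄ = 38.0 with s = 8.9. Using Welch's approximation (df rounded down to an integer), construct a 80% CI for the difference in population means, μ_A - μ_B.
(44.41, 50.79)

Difference: x̄₁ - x̄₂ = 47.60
SE = √(s₁²/n₁ + s₂²/n₂) = √(11.0²/30 + 8.9²/39) = 2.4626
df = 54.93 → 54 (Welch–Satterthwaite, rounded down)
t* = 1.297

CI: 47.60 ± 1.297 · 2.4626 = 47.60 ± 3.19 = (44.41, 50.79)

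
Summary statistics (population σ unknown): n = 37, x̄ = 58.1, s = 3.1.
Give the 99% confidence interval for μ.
(56.71, 59.49)

t-interval (σ unknown):
df = n - 1 = 36
t* = 2.719 for 99% confidence

Margin of error = t* · s/√n = 2.719 · 3.1/√37 = 1.39

CI: (56.71, 59.49)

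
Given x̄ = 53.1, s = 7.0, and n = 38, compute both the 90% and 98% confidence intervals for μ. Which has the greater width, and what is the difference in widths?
98% CI is wider by 1.69

df = 37
90% CI: t* = 1.687, (51.18, 55.02), width = 2 · t* · s/√n = 3.83
98% CI: t* = 2.431, (50.34, 55.86), width = 2 · t* · s/√n = 5.52

The 98% CI is wider by 5.52 - 3.83 = 1.69.
Higher confidence requires a wider interval.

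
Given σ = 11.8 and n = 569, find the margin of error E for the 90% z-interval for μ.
Margin of error = 0.81

Margin of error = z* · σ/√n
= 1.645 · 11.8/√569
= 1.645 · 11.8/23.8537
= 0.81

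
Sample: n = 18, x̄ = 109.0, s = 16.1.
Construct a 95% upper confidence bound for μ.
μ ≤ 115.60

Upper bound (one-sided):
t* = 1.740 (one-sided for 95%)
Upper bound = x̄ + t* · s/√n = 109.0 + 1.740 · 16.1/√18 = 115.60

We are 95% confident that μ ≤ 115.60.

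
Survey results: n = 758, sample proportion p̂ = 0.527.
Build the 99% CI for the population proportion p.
(0.480, 0.574)

Proportion CI:
SE = √(p̂(1-p̂)/n) = √(0.527 · 0.473 / 758) = 0.01813

z* = 2.576
Margin = z* · SE = 2.576 · 0.01813 = 0.0467

CI: 0.527 ± 0.0467 = (0.480, 0.574)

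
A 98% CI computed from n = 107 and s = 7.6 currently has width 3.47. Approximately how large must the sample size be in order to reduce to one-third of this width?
n ≈ 963

CI width ∝ 1/√n
To reduce width by factor 3, need √n to grow by 3 → need 3² = 9 times as many samples.

Current: n = 107, width = 3.47
New: n = 963, width ≈ 1.14

Width reduced by factor of 3.47/1.14 = 3.04.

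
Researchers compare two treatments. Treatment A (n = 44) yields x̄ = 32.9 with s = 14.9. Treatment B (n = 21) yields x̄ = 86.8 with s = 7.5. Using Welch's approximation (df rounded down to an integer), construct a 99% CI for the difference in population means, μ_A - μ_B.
(-61.28, -46.52)

Difference: x̄₁ - x̄₂ = -53.90
SE = √(s₁²/n₁ + s₂²/n₂) = √(14.9²/44 + 7.5²/21) = 2.7793
df = 62.75 → 62 (Welch–Satterthwaite, rounded down)
t* = 2.657

CI: -53.90 ± 2.657 · 2.7793 = -53.90 ± 7.38 = (-61.28, -46.52)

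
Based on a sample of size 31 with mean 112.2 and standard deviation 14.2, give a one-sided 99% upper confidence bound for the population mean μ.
μ ≤ 118.47

Upper bound (one-sided):
t* = 2.457 (one-sided for 99%)
Upper bound = x̄ + t* · s/√n = 112.2 + 2.457 · 14.2/√31 = 118.47

We are 99% confident that μ ≤ 118.47.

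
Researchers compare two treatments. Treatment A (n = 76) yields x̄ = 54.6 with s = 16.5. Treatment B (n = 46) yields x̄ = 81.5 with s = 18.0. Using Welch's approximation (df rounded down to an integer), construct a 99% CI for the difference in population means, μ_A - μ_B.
(-35.48, -18.32)

Difference: x̄₁ - x̄₂ = -26.90
SE = √(s₁²/n₁ + s₂²/n₂) = √(16.5²/76 + 18.0²/46) = 3.2597
df = 88.65 → 88 (Welch–Satterthwaite, rounded down)
t* = 2.633

CI: -26.90 ± 2.633 · 3.2597 = -26.90 ± 8.58 = (-35.48, -18.32)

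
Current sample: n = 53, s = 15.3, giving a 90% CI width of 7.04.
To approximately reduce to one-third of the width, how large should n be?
n ≈ 477

CI width ∝ 1/√n
To reduce width by factor 3, need √n to grow by 3 → need 3² = 9 times as many samples.

Current: n = 53, width = 7.04
New: n = 477, width ≈ 2.31

Width reduced by factor of 7.04/2.31 = 3.05.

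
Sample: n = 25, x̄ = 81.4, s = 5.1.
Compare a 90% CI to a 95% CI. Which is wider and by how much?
95% CI is wider by 0.72

df = 24
90% CI: t* = 1.711, (79.65, 83.15), width = 2 · t* · s/√n = 3.49
95% CI: t* = 2.064, (79.29, 83.51), width = 2 · t* · s/√n = 4.21

The 95% CI is wider by 4.21 - 3.49 = 0.72.
Higher confidence requires a wider interval.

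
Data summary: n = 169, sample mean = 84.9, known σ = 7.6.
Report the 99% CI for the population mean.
(83.39, 86.41)

z-interval (σ known):
z* = 2.576 for 99% confidence

Margin of error = z* · σ/√n = 2.576 · 7.6/√169 = 1.51

CI: (84.9 - 1.51, 84.9 + 1.51) = (83.39, 86.41)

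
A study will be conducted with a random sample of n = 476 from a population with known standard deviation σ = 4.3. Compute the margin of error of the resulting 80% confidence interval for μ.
Margin of error = 0.25

Margin of error = z* · σ/√n
= 1.282 · 4.3/√476
= 1.282 · 4.3/21.8174
= 0.25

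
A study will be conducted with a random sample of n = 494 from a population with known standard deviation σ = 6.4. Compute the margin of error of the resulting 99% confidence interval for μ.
Margin of error = 0.74

Margin of error = z* · σ/√n
= 2.576 · 6.4/√494
= 2.576 · 6.4/22.2261
= 0.74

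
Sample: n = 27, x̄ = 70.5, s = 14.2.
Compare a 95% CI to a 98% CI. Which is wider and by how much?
98% CI is wider by 2.31

df = 26
95% CI: t* = 2.056, (64.88, 76.12), width = 2 · t* · s/√n = 11.24
98% CI: t* = 2.479, (63.73, 77.27), width = 2 · t* · s/√n = 13.55

The 98% CI is wider by 13.55 - 11.24 = 2.31.
Higher confidence requires a wider interval.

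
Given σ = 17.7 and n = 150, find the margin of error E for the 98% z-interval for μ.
Margin of error = 3.36

Margin of error = z* · σ/√n
= 2.326 · 17.7/√150
= 2.326 · 17.7/12.2474
= 3.36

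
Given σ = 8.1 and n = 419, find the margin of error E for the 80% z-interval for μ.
Margin of error = 0.51

Margin of error = z* · σ/√n
= 1.282 · 8.1/√419
= 1.282 · 8.1/20.4695
= 0.51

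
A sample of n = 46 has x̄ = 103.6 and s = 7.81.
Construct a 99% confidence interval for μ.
(100.50, 106.70)

t-interval (σ unknown):
df = n - 1 = 45
t* = 2.690 for 99% confidence

Margin of error = t* · s/√n = 2.690 · 7.81/√46 = 3.10

CI: (100.50, 106.70)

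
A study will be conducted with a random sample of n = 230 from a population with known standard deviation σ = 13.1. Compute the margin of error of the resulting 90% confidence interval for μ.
Margin of error = 1.42

Margin of error = z* · σ/√n
= 1.645 · 13.1/√230
= 1.645 · 13.1/15.1658
= 1.42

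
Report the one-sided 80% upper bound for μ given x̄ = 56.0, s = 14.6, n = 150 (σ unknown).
μ ≤ 57.01

Upper bound (one-sided):
t* = 0.844 (one-sided for 80%)
Upper bound = x̄ + t* · s/√n = 56.0 + 0.844 · 14.6/√150 = 57.01

We are 80% confident that μ ≤ 57.01.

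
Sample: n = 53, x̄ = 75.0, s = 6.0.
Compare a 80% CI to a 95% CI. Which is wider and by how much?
95% CI is wider by 1.17

df = 52
80% CI: t* = 1.298, (73.93, 76.07), width = 2 · t* · s/√n = 2.14
95% CI: t* = 2.007, (73.35, 76.65), width = 2 · t* · s/√n = 3.31

The 95% CI is wider by 3.31 - 2.14 = 1.17.
Higher confidence requires a wider interval.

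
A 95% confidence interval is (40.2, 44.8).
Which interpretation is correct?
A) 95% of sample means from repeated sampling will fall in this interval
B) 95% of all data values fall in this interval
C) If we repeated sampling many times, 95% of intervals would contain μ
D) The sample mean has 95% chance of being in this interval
C

A) Wrong — coverage applies to intervals containing μ, not to future x̄ values.
B) Wrong — a CI is about the parameter μ, not individual data values.
C) Correct — this is the frequentist long-run coverage interpretation.
D) Wrong — x̄ is observed and sits in the interval by construction.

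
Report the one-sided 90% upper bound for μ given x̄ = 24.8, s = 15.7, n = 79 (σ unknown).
μ ≤ 27.08

Upper bound (one-sided):
t* = 1.292 (one-sided for 90%)
Upper bound = x̄ + t* · s/√n = 24.8 + 1.292 · 15.7/√79 = 27.08

We are 90% confident that μ ≤ 27.08.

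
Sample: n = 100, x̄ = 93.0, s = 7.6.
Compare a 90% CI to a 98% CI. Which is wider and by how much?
98% CI is wider by 1.07

df = 99
90% CI: t* = 1.660, (91.74, 94.26), width = 2 · t* · s/√n = 2.52
98% CI: t* = 2.365, (91.20, 94.80), width = 2 · t* · s/√n = 3.59

The 98% CI is wider by 3.59 - 2.52 = 1.07.
Higher confidence requires a wider interval.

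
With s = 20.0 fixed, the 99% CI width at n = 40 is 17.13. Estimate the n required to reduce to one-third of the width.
n ≈ 360

CI width ∝ 1/√n
To reduce width by factor 3, need √n to grow by 3 → need 3² = 9 times as many samples.

Current: n = 40, width = 17.13
New: n = 360, width ≈ 5.46

Width reduced by factor of 17.13/5.46 = 3.14.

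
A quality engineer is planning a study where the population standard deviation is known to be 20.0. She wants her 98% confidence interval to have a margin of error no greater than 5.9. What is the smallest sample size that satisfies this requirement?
n ≥ 63

For margin E ≤ 5.9:
n ≥ (z* · σ / E)²
n ≥ (2.326 · 20.0 / 5.9)²
n ≥ 62.17

Minimum n = 63 (rounding up)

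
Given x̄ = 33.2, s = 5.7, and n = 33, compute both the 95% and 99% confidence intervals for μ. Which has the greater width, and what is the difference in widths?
99% CI is wider by 1.39

df = 32
95% CI: t* = 2.037, (31.18, 35.22), width = 2 · t* · s/√n = 4.04
99% CI: t* = 2.738, (30.48, 35.92), width = 2 · t* · s/√n = 5.43

The 99% CI is wider by 5.43 - 4.04 = 1.39.
Higher confidence requires a wider interval.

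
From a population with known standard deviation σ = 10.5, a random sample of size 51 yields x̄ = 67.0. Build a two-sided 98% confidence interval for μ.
(63.58, 70.42)

z-interval (σ known):
z* = 2.326 for 98% confidence

Margin of error = z* · σ/√n = 2.326 · 10.5/√51 = 3.42

CI: (67.0 - 3.42, 67.0 + 3.42) = (63.58, 70.42)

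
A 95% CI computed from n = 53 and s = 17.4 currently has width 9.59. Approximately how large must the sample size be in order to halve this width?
n ≈ 212

CI width ∝ 1/√n
To reduce width by factor 2, need √n to grow by 2 → need 2² = 4 times as many samples.

Current: n = 53, width = 9.59
New: n = 212, width ≈ 4.71

Width reduced by factor of 9.59/4.71 = 2.04.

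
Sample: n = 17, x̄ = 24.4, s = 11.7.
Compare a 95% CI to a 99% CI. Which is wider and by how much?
99% CI is wider by 4.55

df = 16
95% CI: t* = 2.120, (18.38, 30.42), width = 2 · t* · s/√n = 12.03
99% CI: t* = 2.921, (16.11, 32.69), width = 2 · t* · s/√n = 16.58

The 99% CI is wider by 16.58 - 12.03 = 4.55.
Higher confidence requires a wider interval.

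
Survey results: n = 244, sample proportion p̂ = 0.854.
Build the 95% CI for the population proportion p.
(0.810, 0.898)

Proportion CI:
SE = √(p̂(1-p̂)/n) = √(0.854 · 0.146 / 244) = 0.02261

z* = 1.960
Margin = z* · SE = 1.960 · 0.02261 = 0.0443

CI: 0.854 ± 0.0443 = (0.810, 0.898)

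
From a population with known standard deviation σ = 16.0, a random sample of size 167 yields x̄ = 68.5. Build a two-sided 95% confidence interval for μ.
(66.07, 70.93)

z-interval (σ known):
z* = 1.960 for 95% confidence

Margin of error = z* · σ/√n = 1.960 · 16.0/√167 = 2.43

CI: (68.5 - 2.43, 68.5 + 2.43) = (66.07, 70.93)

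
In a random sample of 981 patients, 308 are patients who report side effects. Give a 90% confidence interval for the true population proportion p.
(0.290, 0.338)

Proportion CI:
p̂ = 308/981 = 0.31397
SE = √(p̂(1-p̂)/n) = √(0.31397 · 0.68603 / 981) = 0.01482

z* = 1.645
Margin = z* · SE = 1.645 · 0.01482 = 0.0244

CI: 0.31397 ± 0.0244 = (0.290, 0.338)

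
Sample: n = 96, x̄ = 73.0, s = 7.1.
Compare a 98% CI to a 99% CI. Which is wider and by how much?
99% CI is wider by 0.38

df = 95
98% CI: t* = 2.366, (71.29, 74.71), width = 2 · t* · s/√n = 3.43
99% CI: t* = 2.629, (71.09, 74.91), width = 2 · t* · s/√n = 3.81

The 99% CI is wider by 3.81 - 3.43 = 0.38.
Higher confidence requires a wider interval.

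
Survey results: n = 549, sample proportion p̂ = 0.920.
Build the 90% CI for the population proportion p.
(0.901, 0.939)

Proportion CI:
SE = √(p̂(1-p̂)/n) = √(0.920 · 0.080 / 549) = 0.01158

z* = 1.645
Margin = z* · SE = 1.645 · 0.01158 = 0.0190

CI: 0.920 ± 0.0190 = (0.901, 0.939)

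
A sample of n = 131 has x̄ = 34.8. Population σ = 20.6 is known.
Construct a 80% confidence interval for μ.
(32.49, 37.11)

z-interval (σ known):
z* = 1.282 for 80% confidence

Margin of error = z* · σ/√n = 1.282 · 20.6/√131 = 2.31

CI: (34.8 - 2.31, 34.8 + 2.31) = (32.49, 37.11)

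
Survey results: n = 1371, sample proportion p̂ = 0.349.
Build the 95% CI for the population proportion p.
(0.324, 0.374)

Proportion CI:
SE = √(p̂(1-p̂)/n) = √(0.349 · 0.651 / 1371) = 0.01287

z* = 1.960
Margin = z* · SE = 1.960 · 0.01287 = 0.0252

CI: 0.349 ± 0.0252 = (0.324, 0.374)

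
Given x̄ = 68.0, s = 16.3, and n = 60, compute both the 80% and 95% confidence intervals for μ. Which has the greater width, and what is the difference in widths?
95% CI is wider by 2.97

df = 59
80% CI: t* = 1.296, (65.27, 70.73), width = 2 · t* · s/√n = 5.45
95% CI: t* = 2.001, (63.79, 72.21), width = 2 · t* · s/√n = 8.42

The 95% CI is wider by 8.42 - 5.45 = 2.97.
Higher confidence requires a wider interval.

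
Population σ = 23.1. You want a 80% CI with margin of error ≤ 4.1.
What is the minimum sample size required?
n ≥ 53

For margin E ≤ 4.1:
n ≥ (z* · σ / E)²
n ≥ (1.282 · 23.1 / 4.1)²
n ≥ 52.17

Minimum n = 53 (rounding up)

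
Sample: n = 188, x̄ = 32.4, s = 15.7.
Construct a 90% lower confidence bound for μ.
μ ≥ 30.93

Lower bound (one-sided):
t* = 1.286 (one-sided for 90%)
Lower bound = x̄ - t* · s/√n = 32.4 - 1.286 · 15.7/√188 = 30.93

We are 90% confident that μ ≥ 30.93.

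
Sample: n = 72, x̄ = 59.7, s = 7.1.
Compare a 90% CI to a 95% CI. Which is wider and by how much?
95% CI is wider by 0.55

df = 71
90% CI: t* = 1.667, (58.31, 61.09), width = 2 · t* · s/√n = 2.79
95% CI: t* = 1.994, (58.03, 61.37), width = 2 · t* · s/√n = 3.34

The 95% CI is wider by 3.34 - 2.79 = 0.55.
Higher confidence requires a wider interval.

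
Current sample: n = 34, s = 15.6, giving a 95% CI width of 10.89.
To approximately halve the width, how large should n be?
n ≈ 136

CI width ∝ 1/√n
To reduce width by factor 2, need √n to grow by 2 → need 2² = 4 times as many samples.

Current: n = 34, width = 10.89
New: n = 136, width ≈ 5.29

Width reduced by factor of 10.89/5.29 = 2.06.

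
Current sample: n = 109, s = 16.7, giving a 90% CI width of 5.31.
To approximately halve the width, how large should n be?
n ≈ 436

CI width ∝ 1/√n
To reduce width by factor 2, need √n to grow by 2 → need 2² = 4 times as many samples.

Current: n = 109, width = 5.31
New: n = 436, width ≈ 2.64

Width reduced by factor of 5.31/2.64 = 2.01.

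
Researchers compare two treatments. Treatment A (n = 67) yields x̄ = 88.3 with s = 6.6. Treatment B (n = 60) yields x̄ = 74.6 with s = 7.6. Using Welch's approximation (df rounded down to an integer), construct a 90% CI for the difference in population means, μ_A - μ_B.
(11.59, 15.81)

Difference: x̄₁ - x̄₂ = 13.70
SE = √(s₁²/n₁ + s₂²/n₂) = √(6.6²/67 + 7.6²/60) = 1.2700
df = 117.64 → 117 (Welch–Satterthwaite, rounded down)
t* = 1.658

CI: 13.70 ± 1.658 · 1.2700 = 13.70 ± 2.11 = (11.59, 15.81)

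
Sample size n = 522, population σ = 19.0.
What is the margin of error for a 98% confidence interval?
Margin of error = 1.93

Margin of error = z* · σ/√n
= 2.326 · 19.0/√522
= 2.326 · 19.0/22.8473
= 1.93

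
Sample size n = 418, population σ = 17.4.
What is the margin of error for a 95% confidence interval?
Margin of error = 1.67

Margin of error = z* · σ/√n
= 1.960 · 17.4/√418
= 1.960 · 17.4/20.4450
= 1.67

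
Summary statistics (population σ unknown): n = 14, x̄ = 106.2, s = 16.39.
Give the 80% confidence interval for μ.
(100.29, 112.11)

t-interval (σ unknown):
df = n - 1 = 13
t* = 1.350 for 80% confidence

Margin of error = t* · s/√n = 1.350 · 16.39/√14 = 5.91

CI: (100.29, 112.11)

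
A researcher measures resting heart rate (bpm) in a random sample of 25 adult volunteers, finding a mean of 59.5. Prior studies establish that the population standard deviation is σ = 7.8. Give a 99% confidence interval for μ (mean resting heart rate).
(55.48, 63.52)

z-interval (σ known):
z* = 2.576 for 99% confidence

Margin of error = z* · σ/√n = 2.576 · 7.8/√25 = 4.02

CI: (59.5 - 4.02, 59.5 + 4.02) = (55.48, 63.52)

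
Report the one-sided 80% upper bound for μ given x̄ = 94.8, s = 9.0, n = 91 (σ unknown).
μ ≤ 95.60

Upper bound (one-sided):
t* = 0.846 (one-sided for 80%)
Upper bound = x̄ + t* · s/√n = 94.8 + 0.846 · 9.0/√91 = 95.60

We are 80% confident that μ ≤ 95.60.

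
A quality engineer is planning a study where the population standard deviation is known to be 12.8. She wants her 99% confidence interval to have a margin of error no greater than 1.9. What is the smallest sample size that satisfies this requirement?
n ≥ 302

For margin E ≤ 1.9:
n ≥ (z* · σ / E)²
n ≥ (2.576 · 12.8 / 1.9)²
n ≥ 301.16

Minimum n = 302 (rounding up)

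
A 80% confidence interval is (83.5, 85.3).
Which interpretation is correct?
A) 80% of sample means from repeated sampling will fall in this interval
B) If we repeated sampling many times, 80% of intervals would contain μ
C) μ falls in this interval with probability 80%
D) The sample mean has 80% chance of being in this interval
B

A) Wrong — coverage applies to intervals containing μ, not to future x̄ values.
B) Correct — this is the frequentist long-run coverage interpretation.
C) Wrong — μ is fixed; the randomness lives in the interval, not in μ.
D) Wrong — x̄ is observed and sits in the interval by construction.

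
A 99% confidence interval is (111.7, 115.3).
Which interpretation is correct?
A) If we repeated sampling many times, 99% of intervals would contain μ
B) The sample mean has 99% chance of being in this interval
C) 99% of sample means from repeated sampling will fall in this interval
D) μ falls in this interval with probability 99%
A

A) Correct — this is the frequentist long-run coverage interpretation.
B) Wrong — x̄ is observed and sits in the interval by construction.
C) Wrong — coverage applies to intervals containing μ, not to future x̄ values.
D) Wrong — μ is fixed; the randomness lives in the interval, not in μ.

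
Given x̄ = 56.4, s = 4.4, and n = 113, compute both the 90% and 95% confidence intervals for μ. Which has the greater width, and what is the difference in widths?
95% CI is wider by 0.27

df = 112
90% CI: t* = 1.659, (55.71, 57.09), width = 2 · t* · s/√n = 1.37
95% CI: t* = 1.981, (55.58, 57.22), width = 2 · t* · s/√n = 1.64

The 95% CI is wider by 1.64 - 1.37 = 0.27.
Higher confidence requires a wider interval.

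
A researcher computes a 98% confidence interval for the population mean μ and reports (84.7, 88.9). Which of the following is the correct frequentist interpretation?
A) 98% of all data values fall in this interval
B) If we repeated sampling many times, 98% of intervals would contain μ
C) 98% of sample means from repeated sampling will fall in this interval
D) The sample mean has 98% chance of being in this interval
B

A) Wrong — a CI is about the parameter μ, not individual data values.
B) Correct — this is the frequentist long-run coverage interpretation.
C) Wrong — coverage applies to intervals containing μ, not to future x̄ values.
D) Wrong — x̄ is observed and sits in the interval by construction.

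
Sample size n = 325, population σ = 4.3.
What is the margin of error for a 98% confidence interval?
Margin of error = 0.55

Margin of error = z* · σ/√n
= 2.326 · 4.3/√325
= 2.326 · 4.3/18.0278
= 0.55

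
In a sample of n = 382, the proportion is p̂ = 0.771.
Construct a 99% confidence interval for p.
(0.716, 0.826)

Proportion CI:
SE = √(p̂(1-p̂)/n) = √(0.771 · 0.229 / 382) = 0.02150

z* = 2.576
Margin = z* · SE = 2.576 · 0.02150 = 0.0554

CI: 0.771 ± 0.0554 = (0.716, 0.826)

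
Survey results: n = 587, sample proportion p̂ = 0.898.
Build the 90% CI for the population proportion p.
(0.877, 0.919)

Proportion CI:
SE = √(p̂(1-p̂)/n) = √(0.898 · 0.102 / 587) = 0.01249

z* = 1.645
Margin = z* · SE = 1.645 · 0.01249 = 0.0205

CI: 0.898 ± 0.0205 = (0.877, 0.919)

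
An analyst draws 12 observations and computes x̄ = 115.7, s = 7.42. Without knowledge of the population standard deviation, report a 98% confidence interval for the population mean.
(109.88, 121.52)

t-interval (σ unknown):
df = n - 1 = 11
t* = 2.718 for 98% confidence

Margin of error = t* · s/√n = 2.718 · 7.42/√12 = 5.82

CI: (109.88, 121.52)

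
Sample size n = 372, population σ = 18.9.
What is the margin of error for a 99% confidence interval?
Margin of error = 2.52

Margin of error = z* · σ/√n
= 2.576 · 18.9/√372
= 2.576 · 18.9/19.2873
= 2.52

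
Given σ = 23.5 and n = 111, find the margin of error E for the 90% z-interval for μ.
Margin of error = 3.67

Margin of error = z* · σ/√n
= 1.645 · 23.5/√111
= 1.645 · 23.5/10.5357
= 3.67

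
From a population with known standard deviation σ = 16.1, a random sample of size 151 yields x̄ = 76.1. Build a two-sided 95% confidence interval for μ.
(73.53, 78.67)

z-interval (σ known):
z* = 1.960 for 95% confidence

Margin of error = z* · σ/√n = 1.960 · 16.1/√151 = 2.57

CI: (76.1 - 2.57, 76.1 + 2.57) = (73.53, 78.67)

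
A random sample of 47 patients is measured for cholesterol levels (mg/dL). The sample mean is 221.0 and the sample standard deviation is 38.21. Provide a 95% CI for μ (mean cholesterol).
(209.78, 232.22)

t-interval (σ unknown):
df = n - 1 = 46
t* = 2.013 for 95% confidence

Margin of error = t* · s/√n = 2.013 · 38.21/√47 = 11.22

CI: (209.78, 232.22)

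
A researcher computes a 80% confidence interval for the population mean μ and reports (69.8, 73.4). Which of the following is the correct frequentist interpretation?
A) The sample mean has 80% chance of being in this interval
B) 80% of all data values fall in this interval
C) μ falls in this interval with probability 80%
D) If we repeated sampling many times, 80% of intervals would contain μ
D

A) Wrong — x̄ is observed and sits in the interval by construction.
B) Wrong — a CI is about the parameter μ, not individual data values.
C) Wrong — μ is fixed; the randomness lives in the interval, not in μ.
D) Correct — this is the frequentist long-run coverage interpretation.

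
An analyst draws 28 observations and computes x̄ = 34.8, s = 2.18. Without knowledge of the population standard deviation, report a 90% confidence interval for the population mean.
(34.10, 35.50)

t-interval (σ unknown):
df = n - 1 = 27
t* = 1.703 for 90% confidence

Margin of error = t* · s/√n = 1.703 · 2.18/√28 = 0.70

CI: (34.10, 35.50)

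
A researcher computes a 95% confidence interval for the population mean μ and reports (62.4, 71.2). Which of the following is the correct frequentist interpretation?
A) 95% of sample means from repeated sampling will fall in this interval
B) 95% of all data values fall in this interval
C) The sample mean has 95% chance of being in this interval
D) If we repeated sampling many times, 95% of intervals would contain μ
D

A) Wrong — coverage applies to intervals containing μ, not to future x̄ values.
B) Wrong — a CI is about the parameter μ, not individual data values.
C) Wrong — x̄ is observed and sits in the interval by construction.
D) Correct — this is the frequentist long-run coverage interpretation.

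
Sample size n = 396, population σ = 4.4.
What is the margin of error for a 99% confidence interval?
Margin of error = 0.57

Margin of error = z* · σ/√n
= 2.576 · 4.4/√396
= 2.576 · 4.4/19.8997
= 0.57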